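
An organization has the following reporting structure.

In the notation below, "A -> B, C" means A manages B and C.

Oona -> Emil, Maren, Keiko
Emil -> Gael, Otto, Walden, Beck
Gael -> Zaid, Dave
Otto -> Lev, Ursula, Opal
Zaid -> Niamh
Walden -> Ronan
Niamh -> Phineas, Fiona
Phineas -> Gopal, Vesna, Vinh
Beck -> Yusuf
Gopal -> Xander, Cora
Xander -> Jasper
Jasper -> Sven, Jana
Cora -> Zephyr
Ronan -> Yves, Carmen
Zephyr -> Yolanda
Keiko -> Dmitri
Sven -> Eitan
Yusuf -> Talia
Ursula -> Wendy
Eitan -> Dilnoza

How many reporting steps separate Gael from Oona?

Chain from Gael up to Oona: Gael → Emil → Oona. That is 2 steps up, so Gael is 2 levels below Oona.

2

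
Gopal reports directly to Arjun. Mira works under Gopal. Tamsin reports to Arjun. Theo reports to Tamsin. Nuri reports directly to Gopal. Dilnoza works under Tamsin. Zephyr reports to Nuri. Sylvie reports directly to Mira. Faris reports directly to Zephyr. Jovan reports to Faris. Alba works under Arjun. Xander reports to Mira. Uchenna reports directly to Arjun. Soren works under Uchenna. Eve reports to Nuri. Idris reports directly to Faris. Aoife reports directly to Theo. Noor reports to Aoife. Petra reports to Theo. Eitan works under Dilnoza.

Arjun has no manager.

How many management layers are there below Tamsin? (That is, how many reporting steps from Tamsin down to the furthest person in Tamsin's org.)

3

The longest chain under Tamsin runs Tamsin → Theo → Aoife → Noor, which is 3 levels below Tamsin.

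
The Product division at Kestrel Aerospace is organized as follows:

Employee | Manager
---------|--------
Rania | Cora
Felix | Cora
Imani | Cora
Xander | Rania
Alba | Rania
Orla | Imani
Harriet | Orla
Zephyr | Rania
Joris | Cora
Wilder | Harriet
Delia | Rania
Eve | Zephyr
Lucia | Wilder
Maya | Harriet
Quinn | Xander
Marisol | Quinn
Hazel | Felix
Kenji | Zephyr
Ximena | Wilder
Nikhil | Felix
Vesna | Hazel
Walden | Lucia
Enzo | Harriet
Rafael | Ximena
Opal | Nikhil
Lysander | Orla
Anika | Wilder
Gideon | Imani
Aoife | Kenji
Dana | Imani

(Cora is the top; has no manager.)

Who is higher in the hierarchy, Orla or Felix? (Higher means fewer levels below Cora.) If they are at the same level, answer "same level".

Orla is 2 levels below Cora; Felix is 1. Felix is higher.

Felix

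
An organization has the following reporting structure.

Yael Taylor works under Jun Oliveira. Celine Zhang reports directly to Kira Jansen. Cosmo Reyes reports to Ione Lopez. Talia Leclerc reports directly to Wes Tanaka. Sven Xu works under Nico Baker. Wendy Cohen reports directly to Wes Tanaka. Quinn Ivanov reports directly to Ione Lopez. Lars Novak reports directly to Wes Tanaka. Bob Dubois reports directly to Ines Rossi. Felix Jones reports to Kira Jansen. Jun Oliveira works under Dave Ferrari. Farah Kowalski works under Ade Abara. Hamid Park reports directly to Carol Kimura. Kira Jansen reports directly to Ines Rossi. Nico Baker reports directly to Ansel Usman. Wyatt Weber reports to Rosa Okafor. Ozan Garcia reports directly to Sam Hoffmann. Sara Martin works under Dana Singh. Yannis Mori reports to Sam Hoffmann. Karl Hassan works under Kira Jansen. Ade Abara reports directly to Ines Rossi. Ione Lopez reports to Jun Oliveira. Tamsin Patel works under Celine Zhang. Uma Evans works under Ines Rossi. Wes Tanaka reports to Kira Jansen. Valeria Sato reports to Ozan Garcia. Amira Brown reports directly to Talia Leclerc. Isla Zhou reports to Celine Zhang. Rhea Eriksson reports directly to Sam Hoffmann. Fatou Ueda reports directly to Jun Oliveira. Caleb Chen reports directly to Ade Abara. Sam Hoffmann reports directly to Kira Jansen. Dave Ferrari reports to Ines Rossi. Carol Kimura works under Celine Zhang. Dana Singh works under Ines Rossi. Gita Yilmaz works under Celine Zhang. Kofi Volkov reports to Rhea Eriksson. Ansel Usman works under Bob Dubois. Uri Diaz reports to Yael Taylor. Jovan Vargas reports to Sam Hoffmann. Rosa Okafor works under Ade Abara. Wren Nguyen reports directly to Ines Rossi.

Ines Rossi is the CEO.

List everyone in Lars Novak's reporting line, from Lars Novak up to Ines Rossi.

Lars Novak -> Wes Tanaka -> Kira Jansen -> Ines Rossi

Lars Novak reports to Wes Tanaka. Wes Tanaka reports to Kira Jansen. Kira Jansen reports to Ines Rossi. Ines Rossi is at the top.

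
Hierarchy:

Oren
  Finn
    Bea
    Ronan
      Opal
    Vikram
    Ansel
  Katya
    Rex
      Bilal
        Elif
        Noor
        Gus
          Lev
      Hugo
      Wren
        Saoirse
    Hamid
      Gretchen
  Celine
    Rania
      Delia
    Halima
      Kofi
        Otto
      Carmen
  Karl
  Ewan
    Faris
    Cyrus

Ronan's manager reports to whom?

Ronan reports to Finn, and Finn reports to Oren. So Ronan's skip-level manager is Oren.

Oren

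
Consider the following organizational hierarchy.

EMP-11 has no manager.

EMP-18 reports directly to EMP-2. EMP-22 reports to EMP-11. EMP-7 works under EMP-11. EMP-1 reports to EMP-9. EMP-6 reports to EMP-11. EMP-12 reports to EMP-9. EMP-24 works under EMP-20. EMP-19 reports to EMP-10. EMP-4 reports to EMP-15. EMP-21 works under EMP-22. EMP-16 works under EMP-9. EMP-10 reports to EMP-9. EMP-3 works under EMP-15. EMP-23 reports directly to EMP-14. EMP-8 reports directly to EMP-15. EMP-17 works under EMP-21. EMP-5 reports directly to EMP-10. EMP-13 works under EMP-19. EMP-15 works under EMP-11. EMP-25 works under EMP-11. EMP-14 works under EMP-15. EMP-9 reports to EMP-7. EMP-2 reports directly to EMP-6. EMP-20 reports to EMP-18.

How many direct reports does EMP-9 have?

EMP-9 directly manages EMP-10, EMP-12, EMP-16, EMP-1. That is 4 direct reports.

4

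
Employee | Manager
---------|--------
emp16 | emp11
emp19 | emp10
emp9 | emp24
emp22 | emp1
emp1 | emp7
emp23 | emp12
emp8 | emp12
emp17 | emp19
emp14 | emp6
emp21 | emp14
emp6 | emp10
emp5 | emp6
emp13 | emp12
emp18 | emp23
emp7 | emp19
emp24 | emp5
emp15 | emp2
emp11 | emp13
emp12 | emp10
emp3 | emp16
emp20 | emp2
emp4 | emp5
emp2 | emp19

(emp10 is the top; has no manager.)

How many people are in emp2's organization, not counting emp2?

emp2 directly manages emp20, emp15. emp20 has no reports. emp15 has no reports. So emp2's organization is 2 direct reports plus everyone under them: 1 + 1 = 2.

2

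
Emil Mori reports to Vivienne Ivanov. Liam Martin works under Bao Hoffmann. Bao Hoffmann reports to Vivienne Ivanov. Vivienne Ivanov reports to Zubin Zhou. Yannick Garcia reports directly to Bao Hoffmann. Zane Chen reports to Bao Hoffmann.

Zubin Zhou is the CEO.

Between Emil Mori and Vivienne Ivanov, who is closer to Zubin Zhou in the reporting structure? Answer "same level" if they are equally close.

Vivienne Ivanov

Emil Mori is 2 levels below Zubin Zhou; Vivienne Ivanov is 1. Vivienne Ivanov is higher.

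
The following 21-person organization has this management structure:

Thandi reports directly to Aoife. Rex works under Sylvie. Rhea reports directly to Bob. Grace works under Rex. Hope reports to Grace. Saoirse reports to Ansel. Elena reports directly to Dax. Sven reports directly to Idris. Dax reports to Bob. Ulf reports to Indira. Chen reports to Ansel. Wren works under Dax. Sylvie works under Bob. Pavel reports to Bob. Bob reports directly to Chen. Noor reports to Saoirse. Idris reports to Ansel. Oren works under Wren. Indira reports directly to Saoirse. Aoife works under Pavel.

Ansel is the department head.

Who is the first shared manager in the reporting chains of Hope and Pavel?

Bob

Hope's chain of managers is Grace, Rex, Sylvie, Bob, Chen, Ansel. Pavel's chain of managers is Bob, Chen, Ansel. The first manager that appears in both chains is Bob.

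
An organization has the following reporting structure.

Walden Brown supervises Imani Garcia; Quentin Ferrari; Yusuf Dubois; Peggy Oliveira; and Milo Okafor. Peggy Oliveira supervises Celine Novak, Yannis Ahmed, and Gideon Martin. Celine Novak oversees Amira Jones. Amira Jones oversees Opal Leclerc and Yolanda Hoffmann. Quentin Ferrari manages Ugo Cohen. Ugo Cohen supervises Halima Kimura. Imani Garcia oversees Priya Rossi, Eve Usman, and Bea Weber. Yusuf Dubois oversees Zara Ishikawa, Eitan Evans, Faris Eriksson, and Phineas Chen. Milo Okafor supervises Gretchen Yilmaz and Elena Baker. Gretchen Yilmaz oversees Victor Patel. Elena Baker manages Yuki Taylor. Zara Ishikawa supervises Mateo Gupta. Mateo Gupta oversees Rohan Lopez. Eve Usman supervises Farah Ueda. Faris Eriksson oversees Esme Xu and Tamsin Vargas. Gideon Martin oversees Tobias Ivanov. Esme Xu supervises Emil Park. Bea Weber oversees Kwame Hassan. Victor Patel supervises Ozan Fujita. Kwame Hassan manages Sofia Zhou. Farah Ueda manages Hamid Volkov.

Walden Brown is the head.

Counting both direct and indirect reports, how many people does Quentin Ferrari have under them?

Quentin Ferrari directly manages Ugo Cohen. Under Ugo Cohen: Halima Kimura (1). That's 2 in total.

2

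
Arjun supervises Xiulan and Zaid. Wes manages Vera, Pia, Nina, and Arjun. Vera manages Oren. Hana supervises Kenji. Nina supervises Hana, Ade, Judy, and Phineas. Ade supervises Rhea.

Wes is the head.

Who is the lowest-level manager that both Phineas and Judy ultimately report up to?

Nina

Phineas's chain of managers is Nina, Wes. Judy's chain of managers is Nina, Wes. The first manager that appears in both chains is Nina.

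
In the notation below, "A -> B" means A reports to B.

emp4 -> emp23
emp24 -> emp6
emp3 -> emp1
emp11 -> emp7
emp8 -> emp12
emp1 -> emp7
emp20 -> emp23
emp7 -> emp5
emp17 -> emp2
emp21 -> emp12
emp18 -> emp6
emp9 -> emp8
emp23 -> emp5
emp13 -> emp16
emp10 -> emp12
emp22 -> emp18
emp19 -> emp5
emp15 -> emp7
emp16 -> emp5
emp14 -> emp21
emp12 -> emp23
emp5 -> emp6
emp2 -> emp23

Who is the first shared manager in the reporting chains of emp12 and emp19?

emp12's chain of managers is emp23, emp5, emp6. emp19's chain of managers is emp5, emp6. The first manager that appears in both chains is emp5.

emp5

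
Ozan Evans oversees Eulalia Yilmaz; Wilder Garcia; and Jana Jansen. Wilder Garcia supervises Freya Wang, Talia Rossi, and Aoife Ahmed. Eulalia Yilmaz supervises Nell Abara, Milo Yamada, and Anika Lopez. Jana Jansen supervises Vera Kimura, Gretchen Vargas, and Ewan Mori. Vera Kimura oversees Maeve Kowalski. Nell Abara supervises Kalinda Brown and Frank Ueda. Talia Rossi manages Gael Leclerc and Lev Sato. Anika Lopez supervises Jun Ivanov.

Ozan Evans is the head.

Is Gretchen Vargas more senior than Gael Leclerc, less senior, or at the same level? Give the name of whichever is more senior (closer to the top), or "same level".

Gretchen Vargas is 2 levels below Ozan Evans; Gael Leclerc is 3. Gretchen Vargas is higher.

Gretchen Vargas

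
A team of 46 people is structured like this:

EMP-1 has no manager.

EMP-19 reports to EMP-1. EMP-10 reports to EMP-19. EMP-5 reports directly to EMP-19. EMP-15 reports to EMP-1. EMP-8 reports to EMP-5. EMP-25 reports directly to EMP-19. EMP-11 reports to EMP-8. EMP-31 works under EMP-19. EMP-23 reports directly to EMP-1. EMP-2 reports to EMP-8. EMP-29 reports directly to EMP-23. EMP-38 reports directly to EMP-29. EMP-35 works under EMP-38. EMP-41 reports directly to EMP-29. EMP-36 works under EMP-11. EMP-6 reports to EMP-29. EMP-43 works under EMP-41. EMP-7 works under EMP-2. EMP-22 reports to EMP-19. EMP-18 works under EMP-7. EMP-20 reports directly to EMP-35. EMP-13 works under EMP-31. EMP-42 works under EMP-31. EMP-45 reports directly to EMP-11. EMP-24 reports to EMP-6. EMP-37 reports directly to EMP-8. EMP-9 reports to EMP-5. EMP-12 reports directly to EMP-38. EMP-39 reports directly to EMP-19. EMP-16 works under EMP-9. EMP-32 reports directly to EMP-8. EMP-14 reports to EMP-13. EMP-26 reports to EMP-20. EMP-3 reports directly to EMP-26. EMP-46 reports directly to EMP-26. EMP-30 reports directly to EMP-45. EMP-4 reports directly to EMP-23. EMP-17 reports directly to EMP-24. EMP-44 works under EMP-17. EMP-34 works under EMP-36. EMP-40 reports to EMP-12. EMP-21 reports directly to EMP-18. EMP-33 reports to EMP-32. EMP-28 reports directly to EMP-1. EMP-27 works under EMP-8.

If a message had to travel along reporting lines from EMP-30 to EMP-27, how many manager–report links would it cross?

EMP-30 is 3 levels below EMP-8, and EMP-27 is 1 level below EMP-8 (their lowest common manager). The shortest path runs up from EMP-30 to EMP-8 and back down to EMP-27: 3 + 1 = 4 links.

4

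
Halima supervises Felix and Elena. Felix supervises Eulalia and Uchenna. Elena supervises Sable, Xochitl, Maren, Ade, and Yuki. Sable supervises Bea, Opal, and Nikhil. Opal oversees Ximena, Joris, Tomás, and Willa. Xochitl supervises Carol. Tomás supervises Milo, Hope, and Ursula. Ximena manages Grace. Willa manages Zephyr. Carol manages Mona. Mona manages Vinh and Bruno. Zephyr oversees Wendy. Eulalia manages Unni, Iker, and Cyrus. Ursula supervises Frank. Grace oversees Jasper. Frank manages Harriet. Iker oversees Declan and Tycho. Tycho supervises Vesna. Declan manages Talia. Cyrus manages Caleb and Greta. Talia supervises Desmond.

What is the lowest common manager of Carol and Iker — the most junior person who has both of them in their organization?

Carol's chain of managers is Xochitl, Elena, Halima. Iker's chain of managers is Eulalia, Felix, Halima. The first manager that appears in both chains is Halima.

Halima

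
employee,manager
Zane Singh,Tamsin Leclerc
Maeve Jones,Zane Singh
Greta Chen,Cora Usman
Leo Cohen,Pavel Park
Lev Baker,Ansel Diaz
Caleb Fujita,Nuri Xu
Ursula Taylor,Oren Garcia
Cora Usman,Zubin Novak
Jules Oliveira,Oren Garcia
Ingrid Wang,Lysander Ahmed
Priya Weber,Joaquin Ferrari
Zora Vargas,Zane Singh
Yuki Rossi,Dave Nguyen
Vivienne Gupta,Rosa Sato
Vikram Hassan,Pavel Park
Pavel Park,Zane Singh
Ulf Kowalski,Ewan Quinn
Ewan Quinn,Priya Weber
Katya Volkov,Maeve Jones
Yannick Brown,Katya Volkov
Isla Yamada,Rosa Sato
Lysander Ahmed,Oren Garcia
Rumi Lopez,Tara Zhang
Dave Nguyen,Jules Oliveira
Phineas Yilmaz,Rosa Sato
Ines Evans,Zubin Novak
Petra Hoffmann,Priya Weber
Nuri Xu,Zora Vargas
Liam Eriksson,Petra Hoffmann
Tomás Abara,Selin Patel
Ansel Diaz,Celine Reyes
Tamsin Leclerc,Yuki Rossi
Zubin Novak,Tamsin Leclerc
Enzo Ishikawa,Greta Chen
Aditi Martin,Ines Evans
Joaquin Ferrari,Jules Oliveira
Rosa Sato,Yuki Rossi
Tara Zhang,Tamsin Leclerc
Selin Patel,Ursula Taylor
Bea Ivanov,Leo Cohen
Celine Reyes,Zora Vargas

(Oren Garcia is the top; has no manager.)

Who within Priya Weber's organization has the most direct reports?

Direct-report counts within Priya Weber's organization: Priya Weber has 2; Ewan Quinn has 1; Petra Hoffmann has 1. The largest is 2, held by Priya Weber.

Priya Weber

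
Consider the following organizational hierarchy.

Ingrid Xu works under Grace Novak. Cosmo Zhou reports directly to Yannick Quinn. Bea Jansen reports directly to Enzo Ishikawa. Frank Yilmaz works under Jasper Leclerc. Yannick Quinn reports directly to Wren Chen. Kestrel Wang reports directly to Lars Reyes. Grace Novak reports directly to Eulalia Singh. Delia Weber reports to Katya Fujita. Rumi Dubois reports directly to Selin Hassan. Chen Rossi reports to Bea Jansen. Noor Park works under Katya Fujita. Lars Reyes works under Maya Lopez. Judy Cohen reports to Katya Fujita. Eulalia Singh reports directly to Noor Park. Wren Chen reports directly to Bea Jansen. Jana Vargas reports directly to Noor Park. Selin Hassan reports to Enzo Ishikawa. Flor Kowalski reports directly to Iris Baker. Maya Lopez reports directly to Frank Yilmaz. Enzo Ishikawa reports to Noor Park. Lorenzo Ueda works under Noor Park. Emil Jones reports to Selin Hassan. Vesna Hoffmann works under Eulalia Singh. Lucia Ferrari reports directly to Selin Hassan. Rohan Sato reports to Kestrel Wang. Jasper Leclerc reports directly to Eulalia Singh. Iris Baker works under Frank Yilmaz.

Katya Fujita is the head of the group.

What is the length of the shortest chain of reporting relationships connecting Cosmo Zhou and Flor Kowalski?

Cosmo Zhou is 5 levels below Noor Park, and Flor Kowalski is 5 levels below Noor Park (their lowest common manager). The shortest path runs up from Cosmo Zhou to Noor Park and back down to Flor Kowalski: 5 + 5 = 10 links.

10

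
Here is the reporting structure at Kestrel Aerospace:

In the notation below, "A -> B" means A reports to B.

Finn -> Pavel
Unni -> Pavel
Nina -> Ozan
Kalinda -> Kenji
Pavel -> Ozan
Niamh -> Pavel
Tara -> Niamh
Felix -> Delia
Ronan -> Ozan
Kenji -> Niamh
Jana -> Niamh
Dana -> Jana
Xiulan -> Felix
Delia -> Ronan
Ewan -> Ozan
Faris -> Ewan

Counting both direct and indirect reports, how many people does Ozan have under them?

16

Ozan directly manages Ewan, Pavel, Ronan, Nina. Under Ewan: Faris (1). Under Pavel: Unni, Finn, Niamh, Tara, Jana, Dana, Kenji, Kalinda (8). Under Ronan: Delia, Felix, Xiulan (3). Nina has no reports. So Ozan's organization is 4 direct reports plus everyone under them: 2 + 9 + 4 + 1 = 16.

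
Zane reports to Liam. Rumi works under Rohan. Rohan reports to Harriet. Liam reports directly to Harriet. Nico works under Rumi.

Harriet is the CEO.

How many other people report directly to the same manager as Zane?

Zane reports to Liam, and Liam has no other direct reports. Zane has 0 peers.

0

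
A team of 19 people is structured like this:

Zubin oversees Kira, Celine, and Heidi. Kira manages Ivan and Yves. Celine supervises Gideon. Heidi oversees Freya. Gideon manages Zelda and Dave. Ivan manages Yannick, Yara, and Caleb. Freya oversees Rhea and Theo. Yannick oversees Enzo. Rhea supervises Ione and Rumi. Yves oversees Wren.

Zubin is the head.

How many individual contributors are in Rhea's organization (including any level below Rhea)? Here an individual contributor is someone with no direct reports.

2

The people in Rhea's organization with no one reporting to them are Ione, Rumi. That is 2.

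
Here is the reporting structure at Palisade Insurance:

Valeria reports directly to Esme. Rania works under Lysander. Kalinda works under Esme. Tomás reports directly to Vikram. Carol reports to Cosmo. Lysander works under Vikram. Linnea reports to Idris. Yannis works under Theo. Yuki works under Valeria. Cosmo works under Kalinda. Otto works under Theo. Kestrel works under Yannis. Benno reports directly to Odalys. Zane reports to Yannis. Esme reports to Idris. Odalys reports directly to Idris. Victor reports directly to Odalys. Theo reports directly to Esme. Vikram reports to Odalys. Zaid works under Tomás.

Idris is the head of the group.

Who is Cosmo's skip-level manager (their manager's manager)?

Esme

Cosmo reports to Kalinda, and Kalinda reports to Esme. So Cosmo's skip-level manager is Esme.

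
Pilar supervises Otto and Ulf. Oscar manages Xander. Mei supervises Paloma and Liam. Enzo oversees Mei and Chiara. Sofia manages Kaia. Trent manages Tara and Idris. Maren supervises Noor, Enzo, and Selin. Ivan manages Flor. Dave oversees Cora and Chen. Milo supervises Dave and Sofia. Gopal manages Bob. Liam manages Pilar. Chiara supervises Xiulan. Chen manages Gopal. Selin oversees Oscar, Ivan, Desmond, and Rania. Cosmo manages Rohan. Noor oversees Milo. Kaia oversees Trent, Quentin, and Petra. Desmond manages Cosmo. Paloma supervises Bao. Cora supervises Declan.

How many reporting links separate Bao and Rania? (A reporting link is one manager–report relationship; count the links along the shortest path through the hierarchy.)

Bao is 4 levels below Maren, and Rania is 2 levels below Maren (their lowest common manager). The shortest path runs up from Bao to Maren and back down to Rania: 4 + 2 = 6 links.

6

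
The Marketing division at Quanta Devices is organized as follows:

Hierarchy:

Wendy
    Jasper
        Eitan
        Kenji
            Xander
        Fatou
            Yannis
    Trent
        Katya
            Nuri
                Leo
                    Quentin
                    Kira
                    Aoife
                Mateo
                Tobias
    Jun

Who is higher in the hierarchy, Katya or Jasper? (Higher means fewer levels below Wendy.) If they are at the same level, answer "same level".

Katya is 2 levels below Wendy; Jasper is 1. Jasper is higher.

Jasper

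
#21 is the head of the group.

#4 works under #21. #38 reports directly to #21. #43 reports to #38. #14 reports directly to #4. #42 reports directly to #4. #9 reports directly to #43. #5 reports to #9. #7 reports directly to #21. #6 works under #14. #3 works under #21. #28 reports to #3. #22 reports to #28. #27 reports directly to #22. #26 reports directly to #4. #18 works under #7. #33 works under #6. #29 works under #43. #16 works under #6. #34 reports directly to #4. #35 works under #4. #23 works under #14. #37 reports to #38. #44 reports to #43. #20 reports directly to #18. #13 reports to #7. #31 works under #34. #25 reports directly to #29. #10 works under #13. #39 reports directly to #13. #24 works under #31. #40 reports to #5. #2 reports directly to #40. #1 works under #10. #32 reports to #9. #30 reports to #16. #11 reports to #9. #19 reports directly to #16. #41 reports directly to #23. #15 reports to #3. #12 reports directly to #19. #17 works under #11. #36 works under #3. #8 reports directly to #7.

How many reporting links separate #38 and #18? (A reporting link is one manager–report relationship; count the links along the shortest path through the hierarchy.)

#38 is 1 level below #21, and #18 is 2 levels below #21 (their lowest common manager). The shortest path runs up from #38 to #21 and back down to #18: 1 + 2 = 3 links.

3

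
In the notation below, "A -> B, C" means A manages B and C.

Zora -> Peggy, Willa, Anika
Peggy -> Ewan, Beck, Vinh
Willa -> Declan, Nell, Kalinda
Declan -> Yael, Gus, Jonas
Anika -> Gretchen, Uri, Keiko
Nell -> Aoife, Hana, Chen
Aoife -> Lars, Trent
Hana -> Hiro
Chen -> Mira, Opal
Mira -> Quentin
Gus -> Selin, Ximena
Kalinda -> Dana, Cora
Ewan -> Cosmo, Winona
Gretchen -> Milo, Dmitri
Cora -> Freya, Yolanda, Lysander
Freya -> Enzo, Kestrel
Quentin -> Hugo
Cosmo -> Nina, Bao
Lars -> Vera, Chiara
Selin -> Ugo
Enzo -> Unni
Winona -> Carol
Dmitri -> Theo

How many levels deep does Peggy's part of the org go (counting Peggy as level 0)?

3

The longest chain under Peggy runs Peggy → Ewan → Winona → Carol, which is 3 levels below Peggy.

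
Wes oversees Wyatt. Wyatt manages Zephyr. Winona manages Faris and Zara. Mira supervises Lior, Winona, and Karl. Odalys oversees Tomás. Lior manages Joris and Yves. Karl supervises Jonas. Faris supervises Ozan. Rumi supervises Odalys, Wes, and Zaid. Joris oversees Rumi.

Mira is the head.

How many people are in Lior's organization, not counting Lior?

9

Lior directly manages Joris, Yves. Under Joris: Rumi, Zaid, Wes, Wyatt, Zephyr, Odalys, Tomás (7). Yves has no reports. So Lior's organization is 2 direct reports plus everyone under them: 8 + 1 = 9.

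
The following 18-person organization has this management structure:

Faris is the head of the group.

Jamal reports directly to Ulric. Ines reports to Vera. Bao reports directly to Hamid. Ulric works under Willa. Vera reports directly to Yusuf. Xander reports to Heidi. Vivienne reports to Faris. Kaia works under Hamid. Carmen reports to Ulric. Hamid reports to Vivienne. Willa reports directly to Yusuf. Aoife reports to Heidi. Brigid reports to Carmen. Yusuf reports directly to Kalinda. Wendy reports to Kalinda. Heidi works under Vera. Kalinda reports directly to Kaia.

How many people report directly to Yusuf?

2

Yusuf directly manages Willa, Vera. That is 2 direct reports.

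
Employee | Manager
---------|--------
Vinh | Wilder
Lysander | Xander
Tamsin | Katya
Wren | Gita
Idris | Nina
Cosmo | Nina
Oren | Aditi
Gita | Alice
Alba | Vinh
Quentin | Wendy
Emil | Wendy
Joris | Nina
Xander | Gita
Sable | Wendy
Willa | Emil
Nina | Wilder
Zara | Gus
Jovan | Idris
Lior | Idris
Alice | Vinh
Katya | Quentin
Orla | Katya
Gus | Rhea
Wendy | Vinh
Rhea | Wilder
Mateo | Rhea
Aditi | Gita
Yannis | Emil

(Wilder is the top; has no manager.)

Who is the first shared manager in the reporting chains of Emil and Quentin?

Wendy

Emil's chain of managers is Wendy, Vinh, Wilder. Quentin's chain of managers is Wendy, Vinh, Wilder. The first manager that appears in both chains is Wendy.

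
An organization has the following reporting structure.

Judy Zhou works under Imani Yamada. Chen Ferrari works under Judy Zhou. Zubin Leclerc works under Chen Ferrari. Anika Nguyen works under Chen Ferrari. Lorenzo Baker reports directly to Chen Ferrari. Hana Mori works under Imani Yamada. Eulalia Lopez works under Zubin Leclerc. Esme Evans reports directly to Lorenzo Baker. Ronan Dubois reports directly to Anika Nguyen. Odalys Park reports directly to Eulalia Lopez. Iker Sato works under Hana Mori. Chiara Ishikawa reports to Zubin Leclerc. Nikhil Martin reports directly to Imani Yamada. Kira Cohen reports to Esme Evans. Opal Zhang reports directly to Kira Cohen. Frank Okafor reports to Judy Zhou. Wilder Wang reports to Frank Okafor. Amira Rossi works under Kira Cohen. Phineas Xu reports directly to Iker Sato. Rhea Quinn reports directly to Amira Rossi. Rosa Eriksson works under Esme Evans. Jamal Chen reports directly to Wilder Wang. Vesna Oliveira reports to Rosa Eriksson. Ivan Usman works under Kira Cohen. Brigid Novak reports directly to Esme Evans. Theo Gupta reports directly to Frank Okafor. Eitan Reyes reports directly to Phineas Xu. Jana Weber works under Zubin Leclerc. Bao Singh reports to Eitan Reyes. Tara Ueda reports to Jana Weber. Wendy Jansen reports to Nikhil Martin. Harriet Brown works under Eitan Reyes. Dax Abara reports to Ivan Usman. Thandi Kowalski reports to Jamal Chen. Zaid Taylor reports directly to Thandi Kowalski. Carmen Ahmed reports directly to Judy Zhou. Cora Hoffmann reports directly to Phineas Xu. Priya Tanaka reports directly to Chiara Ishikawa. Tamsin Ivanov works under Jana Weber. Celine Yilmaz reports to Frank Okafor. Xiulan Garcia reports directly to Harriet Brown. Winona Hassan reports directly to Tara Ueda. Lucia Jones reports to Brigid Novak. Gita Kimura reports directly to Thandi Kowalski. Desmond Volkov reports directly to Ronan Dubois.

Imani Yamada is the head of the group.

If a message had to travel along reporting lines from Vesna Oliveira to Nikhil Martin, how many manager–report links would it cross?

7

Vesna Oliveira is 6 levels below Imani Yamada, and Nikhil Martin is 1 level below Imani Yamada (their lowest common manager). The shortest path runs up from Vesna Oliveira to Imani Yamada and back down to Nikhil Martin: 6 + 1 = 7 links.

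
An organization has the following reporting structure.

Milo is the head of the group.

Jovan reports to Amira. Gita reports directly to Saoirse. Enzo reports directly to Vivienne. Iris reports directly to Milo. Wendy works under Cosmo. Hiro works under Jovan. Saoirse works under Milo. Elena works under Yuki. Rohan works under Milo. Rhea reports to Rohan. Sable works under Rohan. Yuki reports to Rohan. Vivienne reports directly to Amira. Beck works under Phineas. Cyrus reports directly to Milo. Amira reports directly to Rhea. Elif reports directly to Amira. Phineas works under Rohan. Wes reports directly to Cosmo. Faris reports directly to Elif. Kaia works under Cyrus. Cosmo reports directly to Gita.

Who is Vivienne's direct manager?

Vivienne reports directly to Amira.

Amira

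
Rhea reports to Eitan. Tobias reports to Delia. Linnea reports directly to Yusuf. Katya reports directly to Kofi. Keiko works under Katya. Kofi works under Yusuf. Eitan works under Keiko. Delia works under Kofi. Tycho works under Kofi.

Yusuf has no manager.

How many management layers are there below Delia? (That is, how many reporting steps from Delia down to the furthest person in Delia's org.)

The longest chain under Delia runs Delia → Tobias, which is 1 level below Delia.

1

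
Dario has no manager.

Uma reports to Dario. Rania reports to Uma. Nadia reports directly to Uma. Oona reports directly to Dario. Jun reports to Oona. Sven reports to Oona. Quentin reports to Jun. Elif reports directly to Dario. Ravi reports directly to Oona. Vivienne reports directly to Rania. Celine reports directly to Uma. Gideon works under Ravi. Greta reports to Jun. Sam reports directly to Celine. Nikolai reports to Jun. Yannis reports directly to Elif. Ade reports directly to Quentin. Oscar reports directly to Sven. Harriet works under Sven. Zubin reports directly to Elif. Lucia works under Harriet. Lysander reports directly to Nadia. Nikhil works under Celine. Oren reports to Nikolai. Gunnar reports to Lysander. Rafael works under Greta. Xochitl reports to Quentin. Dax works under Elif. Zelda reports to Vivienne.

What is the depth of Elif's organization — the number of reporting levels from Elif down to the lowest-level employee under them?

1

The longest chain under Elif runs Elif → Dax, which is 1 level below Elif.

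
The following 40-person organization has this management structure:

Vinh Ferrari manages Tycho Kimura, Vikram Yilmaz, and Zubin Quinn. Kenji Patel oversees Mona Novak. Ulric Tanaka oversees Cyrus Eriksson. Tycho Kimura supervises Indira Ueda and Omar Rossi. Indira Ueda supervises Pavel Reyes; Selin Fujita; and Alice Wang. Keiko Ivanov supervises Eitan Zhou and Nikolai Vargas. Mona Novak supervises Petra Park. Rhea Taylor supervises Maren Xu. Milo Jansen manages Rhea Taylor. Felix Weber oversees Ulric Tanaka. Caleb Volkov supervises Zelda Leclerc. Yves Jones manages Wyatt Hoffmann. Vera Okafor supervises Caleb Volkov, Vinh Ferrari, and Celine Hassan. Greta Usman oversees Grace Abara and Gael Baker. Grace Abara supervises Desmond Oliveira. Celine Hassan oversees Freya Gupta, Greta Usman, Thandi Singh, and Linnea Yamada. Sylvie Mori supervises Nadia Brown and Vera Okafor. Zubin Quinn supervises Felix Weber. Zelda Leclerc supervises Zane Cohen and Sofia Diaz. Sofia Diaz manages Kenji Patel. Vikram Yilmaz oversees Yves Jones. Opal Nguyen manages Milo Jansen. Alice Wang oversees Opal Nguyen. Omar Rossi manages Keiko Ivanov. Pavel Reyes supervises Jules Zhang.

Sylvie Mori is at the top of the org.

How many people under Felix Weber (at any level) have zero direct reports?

1

The only person in Felix Weber's organization with no one reporting to them is Cyrus Eriksson. That is 1.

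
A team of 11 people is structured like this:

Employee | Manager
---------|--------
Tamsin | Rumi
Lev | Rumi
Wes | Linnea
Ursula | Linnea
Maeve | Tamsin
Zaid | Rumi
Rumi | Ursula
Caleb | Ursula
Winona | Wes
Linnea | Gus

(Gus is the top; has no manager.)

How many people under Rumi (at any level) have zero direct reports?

The people in Rumi's organization with no one reporting to them are Maeve, Lev, Zaid. That is 3.

3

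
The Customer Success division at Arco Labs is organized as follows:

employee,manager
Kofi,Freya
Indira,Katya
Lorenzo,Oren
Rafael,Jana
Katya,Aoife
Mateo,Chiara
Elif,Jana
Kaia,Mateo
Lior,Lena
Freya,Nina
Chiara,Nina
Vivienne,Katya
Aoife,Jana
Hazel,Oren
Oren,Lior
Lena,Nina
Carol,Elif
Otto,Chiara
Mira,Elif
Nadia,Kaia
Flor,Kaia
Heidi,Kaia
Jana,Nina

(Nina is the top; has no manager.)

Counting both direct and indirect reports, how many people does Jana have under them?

Jana directly manages Aoife, Elif, Rafael. Under Aoife: Katya, Indira, Vivienne (3). Under Elif: Carol, Mira (2). Rafael has no reports. So Jana's organization is 3 direct reports plus everyone under them: 4 + 3 + 1 = 8.

8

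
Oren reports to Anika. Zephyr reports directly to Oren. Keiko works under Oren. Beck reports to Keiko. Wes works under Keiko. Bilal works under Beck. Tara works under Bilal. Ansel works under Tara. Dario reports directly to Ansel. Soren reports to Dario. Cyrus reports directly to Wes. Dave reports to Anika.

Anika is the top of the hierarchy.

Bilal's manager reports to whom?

Keiko

Bilal reports to Beck, and Beck reports to Keiko. So Bilal's skip-level manager is Keiko.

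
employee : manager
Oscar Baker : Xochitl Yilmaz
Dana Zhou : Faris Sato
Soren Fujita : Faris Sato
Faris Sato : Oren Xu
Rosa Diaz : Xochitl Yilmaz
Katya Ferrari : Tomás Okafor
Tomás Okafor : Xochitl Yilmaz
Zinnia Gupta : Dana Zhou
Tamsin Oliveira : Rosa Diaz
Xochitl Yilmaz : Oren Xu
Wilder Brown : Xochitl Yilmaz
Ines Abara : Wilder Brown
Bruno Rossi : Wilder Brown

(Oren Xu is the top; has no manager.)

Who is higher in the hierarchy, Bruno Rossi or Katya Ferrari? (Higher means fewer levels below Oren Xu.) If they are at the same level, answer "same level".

Both Bruno Rossi and Katya Ferrari are 3 levels below Oren Xu.

same level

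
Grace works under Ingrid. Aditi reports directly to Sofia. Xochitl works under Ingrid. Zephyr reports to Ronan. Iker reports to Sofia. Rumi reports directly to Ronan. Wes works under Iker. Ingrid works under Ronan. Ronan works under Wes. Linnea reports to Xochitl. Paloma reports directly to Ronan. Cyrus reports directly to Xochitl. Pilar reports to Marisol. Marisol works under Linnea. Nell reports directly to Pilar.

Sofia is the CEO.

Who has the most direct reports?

Ronan

Direct-report counts: Sofia has 2; Iker has 1; Wes has 1; Ronan has 4; Ingrid has 2; Xochitl has 2; Linnea has 1; Marisol has 1; Pilar has 1. The largest is 4, held by Ronan.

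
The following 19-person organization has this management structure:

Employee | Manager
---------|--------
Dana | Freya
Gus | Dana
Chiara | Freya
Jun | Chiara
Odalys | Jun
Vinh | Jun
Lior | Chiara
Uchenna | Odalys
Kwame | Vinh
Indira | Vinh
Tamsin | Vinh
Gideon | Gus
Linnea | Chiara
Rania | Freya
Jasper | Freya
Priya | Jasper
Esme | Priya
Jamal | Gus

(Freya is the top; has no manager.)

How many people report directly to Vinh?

Vinh directly manages Kwame, Indira, Tamsin. That is 3 direct reports.

3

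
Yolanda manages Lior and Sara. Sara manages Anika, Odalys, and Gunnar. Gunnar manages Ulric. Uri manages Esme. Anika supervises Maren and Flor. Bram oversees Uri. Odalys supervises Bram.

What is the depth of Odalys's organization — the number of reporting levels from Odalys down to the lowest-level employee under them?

The longest chain under Odalys runs Odalys → Bram → Uri → Esme, which is 3 levels below Odalys.

3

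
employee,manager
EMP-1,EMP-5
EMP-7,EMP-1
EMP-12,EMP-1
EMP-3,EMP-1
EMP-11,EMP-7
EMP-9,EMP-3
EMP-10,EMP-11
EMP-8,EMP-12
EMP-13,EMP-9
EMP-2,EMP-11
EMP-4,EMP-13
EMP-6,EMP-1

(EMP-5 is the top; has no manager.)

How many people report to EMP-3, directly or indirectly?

3

EMP-3 directly manages EMP-9. Under EMP-9: EMP-13, EMP-4 (2). That's 3 in total.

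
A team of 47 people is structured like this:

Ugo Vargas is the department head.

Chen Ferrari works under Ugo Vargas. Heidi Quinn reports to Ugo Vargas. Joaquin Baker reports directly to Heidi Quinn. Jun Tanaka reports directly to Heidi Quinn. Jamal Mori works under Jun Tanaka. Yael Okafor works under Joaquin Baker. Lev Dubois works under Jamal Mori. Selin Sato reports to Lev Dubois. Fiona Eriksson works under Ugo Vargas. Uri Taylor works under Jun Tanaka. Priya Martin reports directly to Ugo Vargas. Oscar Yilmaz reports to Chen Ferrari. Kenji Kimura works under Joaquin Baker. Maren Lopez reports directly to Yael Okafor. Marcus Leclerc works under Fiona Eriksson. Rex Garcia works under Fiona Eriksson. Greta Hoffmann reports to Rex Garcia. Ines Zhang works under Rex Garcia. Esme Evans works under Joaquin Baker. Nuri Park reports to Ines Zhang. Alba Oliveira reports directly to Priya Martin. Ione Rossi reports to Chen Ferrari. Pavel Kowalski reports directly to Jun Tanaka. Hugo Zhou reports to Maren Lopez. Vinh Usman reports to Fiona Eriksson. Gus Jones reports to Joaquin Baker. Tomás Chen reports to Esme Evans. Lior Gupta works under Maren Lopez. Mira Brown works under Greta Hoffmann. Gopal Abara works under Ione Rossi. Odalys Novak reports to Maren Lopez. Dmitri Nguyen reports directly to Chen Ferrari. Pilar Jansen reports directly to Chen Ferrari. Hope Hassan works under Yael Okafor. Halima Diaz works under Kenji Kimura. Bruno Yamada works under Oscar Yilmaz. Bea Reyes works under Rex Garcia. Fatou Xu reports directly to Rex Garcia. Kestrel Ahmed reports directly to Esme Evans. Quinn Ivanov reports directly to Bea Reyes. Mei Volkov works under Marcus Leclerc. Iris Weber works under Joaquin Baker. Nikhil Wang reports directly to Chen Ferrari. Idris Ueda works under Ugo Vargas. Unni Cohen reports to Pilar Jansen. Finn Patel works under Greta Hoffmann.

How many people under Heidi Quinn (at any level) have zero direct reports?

The people in Heidi Quinn's organization with no one reporting to them are Pavel Kowalski, Uri Taylor, Selin Sato, Iris Weber, Gus Jones, Kestrel Ahmed, Tomás Chen, Halima Diaz, Hope Hassan, Odalys Novak, Lior Gupta, Hugo Zhou. That is 12.

12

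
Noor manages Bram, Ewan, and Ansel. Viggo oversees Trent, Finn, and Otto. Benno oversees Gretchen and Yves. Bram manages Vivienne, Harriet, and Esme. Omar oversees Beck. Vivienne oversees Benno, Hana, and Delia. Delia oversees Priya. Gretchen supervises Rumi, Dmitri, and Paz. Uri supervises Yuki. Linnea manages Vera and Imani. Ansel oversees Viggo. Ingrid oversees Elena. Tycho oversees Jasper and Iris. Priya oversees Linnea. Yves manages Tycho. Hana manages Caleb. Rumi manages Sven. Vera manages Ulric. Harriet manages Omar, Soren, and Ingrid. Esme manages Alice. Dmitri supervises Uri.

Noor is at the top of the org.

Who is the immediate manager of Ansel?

Noor

Ansel reports directly to Noor.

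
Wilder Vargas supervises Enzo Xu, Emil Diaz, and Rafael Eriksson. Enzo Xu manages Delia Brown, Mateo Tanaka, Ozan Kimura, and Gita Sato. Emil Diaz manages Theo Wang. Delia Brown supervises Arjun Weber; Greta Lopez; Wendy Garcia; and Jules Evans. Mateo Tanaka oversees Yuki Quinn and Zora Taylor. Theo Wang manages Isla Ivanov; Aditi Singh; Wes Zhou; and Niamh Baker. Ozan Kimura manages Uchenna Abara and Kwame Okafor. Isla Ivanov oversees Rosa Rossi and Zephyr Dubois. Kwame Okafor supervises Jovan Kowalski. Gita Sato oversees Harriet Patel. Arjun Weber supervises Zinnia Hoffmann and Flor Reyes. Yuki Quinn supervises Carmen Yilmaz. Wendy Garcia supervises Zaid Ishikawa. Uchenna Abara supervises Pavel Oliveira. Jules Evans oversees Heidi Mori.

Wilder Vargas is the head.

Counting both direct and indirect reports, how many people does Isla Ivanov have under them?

Isla Ivanov directly manages Zephyr Dubois, Rosa Rossi. Zephyr Dubois has no reports. Rosa Rossi has no reports. So Isla Ivanov's organization is 2 direct reports plus everyone under them: 1 + 1 = 2.

2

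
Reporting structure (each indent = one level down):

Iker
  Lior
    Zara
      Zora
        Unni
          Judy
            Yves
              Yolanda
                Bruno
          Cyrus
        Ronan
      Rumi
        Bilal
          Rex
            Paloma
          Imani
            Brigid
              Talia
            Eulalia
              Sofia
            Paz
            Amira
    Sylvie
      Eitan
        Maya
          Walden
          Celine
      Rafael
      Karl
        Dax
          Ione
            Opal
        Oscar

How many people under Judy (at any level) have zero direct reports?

1

The only person in Judy's organization with no one reporting to them is Bruno. That is 1.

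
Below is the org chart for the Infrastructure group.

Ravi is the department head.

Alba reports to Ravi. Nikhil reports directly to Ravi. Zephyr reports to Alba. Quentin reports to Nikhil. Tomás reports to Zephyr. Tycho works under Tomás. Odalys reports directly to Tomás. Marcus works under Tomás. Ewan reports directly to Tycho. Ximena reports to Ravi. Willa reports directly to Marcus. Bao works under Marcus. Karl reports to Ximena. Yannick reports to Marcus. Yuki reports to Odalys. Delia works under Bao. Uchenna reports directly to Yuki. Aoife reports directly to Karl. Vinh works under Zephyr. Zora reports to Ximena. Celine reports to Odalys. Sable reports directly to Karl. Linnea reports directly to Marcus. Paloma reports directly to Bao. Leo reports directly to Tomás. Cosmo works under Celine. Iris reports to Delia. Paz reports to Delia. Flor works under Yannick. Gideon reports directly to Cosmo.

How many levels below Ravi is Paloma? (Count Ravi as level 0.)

Chain from Paloma up to Ravi: Paloma → Bao → Marcus → Tomás → Zephyr → Alba → Ravi. That is 6 steps up, so Paloma is 6 levels below Ravi.

6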